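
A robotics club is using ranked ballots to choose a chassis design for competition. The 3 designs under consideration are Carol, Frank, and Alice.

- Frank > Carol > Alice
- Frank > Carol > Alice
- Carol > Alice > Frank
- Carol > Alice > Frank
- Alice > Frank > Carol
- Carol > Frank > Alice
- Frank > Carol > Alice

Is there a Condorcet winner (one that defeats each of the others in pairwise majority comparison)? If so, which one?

Head-to-head results (7 voters total):
Carol vs Frank: Frank wins 4–3.
Carol vs Alice: Carol wins 6–1.
Frank vs Alice: Frank wins 4–3.
Frank beats each rival — Carol (4–3), Alice (4–3) — so Frank is the Condorcet winner.

Frank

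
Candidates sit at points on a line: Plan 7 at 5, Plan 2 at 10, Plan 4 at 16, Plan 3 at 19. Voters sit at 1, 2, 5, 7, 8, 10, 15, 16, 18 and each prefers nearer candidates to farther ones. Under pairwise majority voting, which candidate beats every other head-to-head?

Plan 2

With single-peaked preferences on a line, the Condorcet winner is the candidate closest to the median voter.
The median voter (position 8) is closest to Plan 2 at 10.
Check: Plan 2 vs Plan 3 — voters closer to Plan 2: 6 of 9.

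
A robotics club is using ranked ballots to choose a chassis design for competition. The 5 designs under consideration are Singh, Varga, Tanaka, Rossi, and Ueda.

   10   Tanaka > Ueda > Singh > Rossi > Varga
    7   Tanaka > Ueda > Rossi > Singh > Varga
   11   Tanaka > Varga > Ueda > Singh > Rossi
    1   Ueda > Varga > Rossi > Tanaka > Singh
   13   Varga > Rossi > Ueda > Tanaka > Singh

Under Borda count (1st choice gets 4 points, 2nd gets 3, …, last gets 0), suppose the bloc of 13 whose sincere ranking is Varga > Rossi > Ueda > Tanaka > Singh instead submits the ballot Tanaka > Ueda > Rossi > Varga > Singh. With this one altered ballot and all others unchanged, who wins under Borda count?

Tanaka

Borda totals with the altered ballot: Singh 38, Varga 49, Tanaka 165, Rossi 52, Ueda 116.
The winner is unchanged: still Tanaka.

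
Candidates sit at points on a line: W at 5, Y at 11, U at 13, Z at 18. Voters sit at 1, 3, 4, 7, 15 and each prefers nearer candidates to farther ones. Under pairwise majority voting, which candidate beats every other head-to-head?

With single-peaked preferences on a line, the Condorcet winner is the candidate closest to the median voter.
The median voter (position 4) is closest to W at 5.
Check: W vs U — voters closer to W: 4 of 5.

W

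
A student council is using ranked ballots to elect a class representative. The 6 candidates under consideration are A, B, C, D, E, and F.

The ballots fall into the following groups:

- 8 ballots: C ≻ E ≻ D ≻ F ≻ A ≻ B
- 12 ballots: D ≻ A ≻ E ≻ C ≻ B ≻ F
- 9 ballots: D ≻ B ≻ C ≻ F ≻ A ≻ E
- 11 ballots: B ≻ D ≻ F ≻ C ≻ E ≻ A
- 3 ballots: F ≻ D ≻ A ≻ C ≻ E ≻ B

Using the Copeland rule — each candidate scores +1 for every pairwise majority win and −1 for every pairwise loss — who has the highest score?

D

Pairwise results:
  A vs B: A wins 23–20.
  A vs C: C wins 28–15.
  A vs D: D wins 43–0.
  A vs E: A wins 24–19.
  A vs F: F wins 31–12.
  B vs C: C wins 23–20.
  B vs D: D wins 32–11.
  B vs E: E wins 23–20.
  B vs F: B wins 32–11.
  C vs D: D wins 35–8.
  C vs E: C wins 31–12.
  C vs F: C wins 29–14.
  D vs E: D wins 35–8.
  D vs F: D wins 40–3.
  E vs F: F wins 23–20.
Copeland scores (wins − losses):
  A: 2 − 3 = -1
  B: 1 − 4 = -3
  C: 4 − 1 = 3
  D: 5 − 0 = 5
  E: 1 − 4 = -3
  F: 2 − 3 = -1
D has the best Copeland score.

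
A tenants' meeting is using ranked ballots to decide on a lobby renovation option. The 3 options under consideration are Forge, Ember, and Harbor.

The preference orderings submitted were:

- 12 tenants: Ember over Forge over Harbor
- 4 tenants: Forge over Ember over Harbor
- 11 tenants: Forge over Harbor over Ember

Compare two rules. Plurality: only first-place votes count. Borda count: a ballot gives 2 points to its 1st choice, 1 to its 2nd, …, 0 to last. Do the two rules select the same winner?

Plurality first-place counts: Forge 15, Ember 12, Harbor 0 → Forge.
Borda totals: Forge 42, Ember 28, Harbor 11 → Forge.
The two rules agree on Forge.

Yes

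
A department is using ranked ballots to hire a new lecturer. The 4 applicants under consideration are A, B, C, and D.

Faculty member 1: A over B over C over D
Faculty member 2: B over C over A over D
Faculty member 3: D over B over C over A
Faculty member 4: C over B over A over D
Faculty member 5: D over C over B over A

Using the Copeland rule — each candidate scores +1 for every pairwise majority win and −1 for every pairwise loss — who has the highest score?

Pairwise results:
  A vs B: B wins 4–1.
  A vs C: C wins 4–1.
  A vs D: A wins 3–2.
  B vs C: B wins 3–2.
  B vs D: B wins 3–2.
  C vs D: C wins 3–2.
Copeland scores (wins − losses):
  A: 1 − 2 = -1
  B: 3 − 0 = 3
  C: 2 − 1 = 1
  D: 0 − 3 = -3
B has the best Copeland score.

B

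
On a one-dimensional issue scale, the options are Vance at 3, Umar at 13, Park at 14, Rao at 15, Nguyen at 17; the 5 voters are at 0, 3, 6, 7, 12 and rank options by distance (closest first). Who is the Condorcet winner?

Vance

With single-peaked preferences on a line, the Condorcet winner is the candidate closest to the median voter.
The median voter (position 6) is closest to Vance at 3.
Check: Vance vs Umar — voters closer to Vance: 4 of 5.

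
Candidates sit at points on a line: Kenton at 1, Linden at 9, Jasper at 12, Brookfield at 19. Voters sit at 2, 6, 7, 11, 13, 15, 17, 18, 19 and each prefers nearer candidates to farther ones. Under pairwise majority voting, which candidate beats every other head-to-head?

Jasper

With single-peaked preferences on a line, the Condorcet winner is the candidate closest to the median voter.
The median voter (position 13) is closest to Jasper at 12.
Check: Jasper vs Linden — voters closer to Jasper: 6 of 9.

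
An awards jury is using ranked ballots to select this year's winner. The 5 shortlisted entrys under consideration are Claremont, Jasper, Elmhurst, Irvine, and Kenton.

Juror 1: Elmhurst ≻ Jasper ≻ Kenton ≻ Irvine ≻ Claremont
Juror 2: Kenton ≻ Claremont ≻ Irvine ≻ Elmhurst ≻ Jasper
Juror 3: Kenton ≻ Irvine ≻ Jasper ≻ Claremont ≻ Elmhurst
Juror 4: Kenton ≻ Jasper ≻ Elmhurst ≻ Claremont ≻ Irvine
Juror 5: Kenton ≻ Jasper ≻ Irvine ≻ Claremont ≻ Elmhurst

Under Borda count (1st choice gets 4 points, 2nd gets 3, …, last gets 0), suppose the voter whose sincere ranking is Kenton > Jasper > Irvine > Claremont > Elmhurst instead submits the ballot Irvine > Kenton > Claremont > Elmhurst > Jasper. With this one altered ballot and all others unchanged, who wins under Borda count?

Kenton

Borda totals with the altered ballot: Claremont 7, Jasper 8, Elmhurst 8, Irvine 10, Kenton 17.
The winner is unchanged: still Kenton.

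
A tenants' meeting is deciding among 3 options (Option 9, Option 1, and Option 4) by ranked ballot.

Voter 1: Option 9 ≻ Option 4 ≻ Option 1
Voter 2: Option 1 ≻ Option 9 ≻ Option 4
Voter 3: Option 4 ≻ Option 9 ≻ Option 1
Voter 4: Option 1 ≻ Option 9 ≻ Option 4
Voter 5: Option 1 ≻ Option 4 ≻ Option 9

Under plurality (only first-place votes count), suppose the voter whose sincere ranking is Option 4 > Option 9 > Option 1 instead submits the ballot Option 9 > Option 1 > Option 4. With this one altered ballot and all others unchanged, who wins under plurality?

Option 1

First-place totals with the altered ballot: Option 9 2, Option 1 3, Option 4 0.
The winner is unchanged: still Option 1.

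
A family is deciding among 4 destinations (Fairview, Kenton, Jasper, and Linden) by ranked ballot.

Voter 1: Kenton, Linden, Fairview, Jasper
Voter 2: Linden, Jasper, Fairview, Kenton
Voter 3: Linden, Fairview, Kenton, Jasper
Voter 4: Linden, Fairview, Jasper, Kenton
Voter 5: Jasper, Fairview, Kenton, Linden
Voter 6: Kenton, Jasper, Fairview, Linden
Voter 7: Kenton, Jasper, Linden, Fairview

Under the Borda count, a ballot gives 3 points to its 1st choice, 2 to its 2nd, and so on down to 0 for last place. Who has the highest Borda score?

Linden

Borda scores:
  Fairview: 1 + 1 + 2 + 2 + 2 + 1 + 0 = 9
  Kenton: 3 + 0 + 1 + 0 + 1 + 3 + 3 = 11
  Jasper: 0 + 2 + 0 + 1 + 3 + 2 + 2 = 10
  Linden: 2 + 3 + 3 + 3 + 0 + 0 + 1 = 12
Linden has the highest total.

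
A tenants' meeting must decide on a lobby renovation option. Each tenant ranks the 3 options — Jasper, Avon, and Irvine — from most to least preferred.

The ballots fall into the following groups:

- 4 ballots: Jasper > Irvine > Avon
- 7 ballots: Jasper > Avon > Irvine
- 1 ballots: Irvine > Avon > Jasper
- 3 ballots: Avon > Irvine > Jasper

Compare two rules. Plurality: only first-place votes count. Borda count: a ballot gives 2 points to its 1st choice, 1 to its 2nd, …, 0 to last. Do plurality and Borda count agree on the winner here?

Plurality first-place counts: Jasper 11, Avon 3, Irvine 1 → Jasper.
Borda totals: Jasper 22, Avon 14, Irvine 9 → Jasper.
The two rules agree on Jasper.

Yes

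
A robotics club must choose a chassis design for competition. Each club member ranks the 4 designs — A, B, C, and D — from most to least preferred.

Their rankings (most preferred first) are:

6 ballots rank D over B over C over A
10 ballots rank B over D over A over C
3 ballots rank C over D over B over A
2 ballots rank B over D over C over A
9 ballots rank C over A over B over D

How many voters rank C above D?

12

Ballots ranking C above D: 3+9 = 12.
Ballots ranking D above C: 6+10+2 = 18.
So 12 of 30 voters prefer C to D.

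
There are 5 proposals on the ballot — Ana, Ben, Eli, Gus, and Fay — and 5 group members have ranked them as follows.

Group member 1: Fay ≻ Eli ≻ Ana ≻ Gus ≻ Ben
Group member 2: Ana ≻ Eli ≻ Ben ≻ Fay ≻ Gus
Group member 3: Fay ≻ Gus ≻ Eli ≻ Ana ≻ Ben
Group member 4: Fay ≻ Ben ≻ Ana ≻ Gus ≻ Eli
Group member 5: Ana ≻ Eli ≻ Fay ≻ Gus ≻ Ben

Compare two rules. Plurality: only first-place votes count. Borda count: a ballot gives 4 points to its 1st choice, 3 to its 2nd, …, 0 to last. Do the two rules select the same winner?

Plurality first-place counts: Ana 2, Ben 0, Eli 0, Gus 0, Fay 3 → Fay.
Borda totals: Ana 13, Ben 5, Eli 11, Gus 6, Fay 15 → Fay.
The two rules agree on Fay.

Yes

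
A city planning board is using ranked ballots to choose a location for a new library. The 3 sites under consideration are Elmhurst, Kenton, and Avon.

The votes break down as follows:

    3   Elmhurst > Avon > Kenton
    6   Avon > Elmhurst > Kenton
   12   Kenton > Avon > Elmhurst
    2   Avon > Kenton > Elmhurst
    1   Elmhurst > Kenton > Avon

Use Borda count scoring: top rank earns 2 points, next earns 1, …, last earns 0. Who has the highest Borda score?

Avon

Borda scores:
  Elmhurst: 3·2 + 6·1 + 12·0 + 2·0 + 2 = 14
  Kenton: 3·0 + 6·0 + 12·2 + 2·1 + 1 = 27
  Avon: 3·1 + 6·2 + 12·1 + 2·2 + 0 = 31
Avon has the highest total.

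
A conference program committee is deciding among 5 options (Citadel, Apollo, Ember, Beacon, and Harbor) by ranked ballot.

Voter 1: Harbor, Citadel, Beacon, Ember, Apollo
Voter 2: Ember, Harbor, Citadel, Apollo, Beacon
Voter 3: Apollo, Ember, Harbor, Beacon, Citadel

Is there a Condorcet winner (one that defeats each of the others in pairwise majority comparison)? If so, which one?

Head-to-head results (3 voters total):
Citadel vs Apollo: Citadel wins 2–1.
Citadel vs Ember: Ember wins 2–1.
Citadel vs Beacon: Citadel wins 2–1.
Citadel vs Harbor: Harbor wins 3–0.
Apollo vs Ember: Ember wins 2–1.
Apollo vs Beacon: Apollo wins 2–1.
Apollo vs Harbor: Harbor wins 2–1.
Ember vs Beacon: Ember wins 2–1.
Ember vs Harbor: Ember wins 2–1.
Beacon vs Harbor: Harbor wins 3–0.
Ember beats each rival — Citadel (2–1), Apollo (2–1), Beacon (2–1), Harbor (2–1) — so Ember is the Condorcet winner.

Ember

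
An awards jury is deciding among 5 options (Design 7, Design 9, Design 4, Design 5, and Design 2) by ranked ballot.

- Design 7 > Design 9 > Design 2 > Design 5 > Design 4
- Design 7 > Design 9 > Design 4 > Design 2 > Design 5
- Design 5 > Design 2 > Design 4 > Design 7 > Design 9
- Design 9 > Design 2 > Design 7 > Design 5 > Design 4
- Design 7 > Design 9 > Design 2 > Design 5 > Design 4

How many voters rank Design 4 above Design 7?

Ballots ranking Design 4 above Design 7: 1.
Ballots ranking Design 7 above Design 4: 4.
So 1 of 5 voters prefer Design 4 to Design 7.

1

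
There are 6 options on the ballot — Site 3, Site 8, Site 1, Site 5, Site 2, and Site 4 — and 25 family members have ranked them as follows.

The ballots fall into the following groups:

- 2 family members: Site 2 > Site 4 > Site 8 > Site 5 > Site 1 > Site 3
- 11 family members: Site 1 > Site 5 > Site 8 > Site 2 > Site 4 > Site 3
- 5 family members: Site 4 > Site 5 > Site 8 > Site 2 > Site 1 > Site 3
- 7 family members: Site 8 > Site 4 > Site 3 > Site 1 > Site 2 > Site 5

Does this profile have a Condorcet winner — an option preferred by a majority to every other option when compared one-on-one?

No

Head-to-head results (25 voters total):
Site 3 vs Site 8: Site 8 wins 25–0.
Site 3 vs Site 1: Site 1 wins 18–7.
Site 3 vs Site 5: Site 5 wins 18–7.
Site 3 vs Site 2: Site 2 wins 18–7.
Site 3 vs Site 4: Site 4 wins 25–0.
Site 8 vs Site 1: Site 8 wins 14–11.
Site 8 vs Site 5: Site 5 wins 16–9.
Site 8 vs Site 2: Site 8 wins 23–2.
Site 8 vs Site 4: Site 8 wins 18–7.
Site 1 vs Site 5: Site 1 wins 18–7.
Site 1 vs Site 2: Site 1 wins 18–7.
Site 1 vs Site 4: Site 4 wins 14–11.
Site 5 vs Site 2: Site 5 wins 16–9.
Site 5 vs Site 4: Site 4 wins 14–11.
Site 2 vs Site 4: Site 2 wins 13–12.
No candidate beats all others: Site 8 beats Site 1 beats Site 5 beats Site 8, a majority cycle.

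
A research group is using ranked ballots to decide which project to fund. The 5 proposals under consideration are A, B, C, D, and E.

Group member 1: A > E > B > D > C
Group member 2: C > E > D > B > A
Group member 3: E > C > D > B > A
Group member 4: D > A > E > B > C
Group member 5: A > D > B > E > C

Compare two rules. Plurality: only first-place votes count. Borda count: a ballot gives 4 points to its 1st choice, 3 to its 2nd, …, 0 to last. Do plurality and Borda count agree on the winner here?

Plurality first-place counts: A 2, B 0, C 1, D 1, E 1 → A.
Borda totals: A 11, B 7, C 7, D 12, E 13 → E.
The two rules disagree: plurality picks A, Borda picks E.

No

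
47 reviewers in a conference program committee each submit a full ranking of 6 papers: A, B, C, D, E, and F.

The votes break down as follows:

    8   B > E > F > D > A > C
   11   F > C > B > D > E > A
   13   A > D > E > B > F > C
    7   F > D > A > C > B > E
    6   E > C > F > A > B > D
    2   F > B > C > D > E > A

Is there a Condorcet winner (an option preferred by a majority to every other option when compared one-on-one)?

Head-to-head results (47 voters total):
A vs B: A wins 26–21.
A vs C: A wins 28–19.
A vs D: D wins 28–19.
A vs E: E wins 27–20.
A vs F: F wins 34–13.
B vs C: C wins 24–23.
B vs D: B wins 27–20.
B vs E: B wins 28–19.
B vs F: F wins 26–21.
C vs D: D wins 28–19.
C vs E: E wins 27–20.
C vs F: F wins 41–6.
D vs E: D wins 33–14.
D vs F: F wins 34–13.
E vs F: E wins 27–20.
No candidate beats all others: A beats B beats D beats A, a majority cycle.

No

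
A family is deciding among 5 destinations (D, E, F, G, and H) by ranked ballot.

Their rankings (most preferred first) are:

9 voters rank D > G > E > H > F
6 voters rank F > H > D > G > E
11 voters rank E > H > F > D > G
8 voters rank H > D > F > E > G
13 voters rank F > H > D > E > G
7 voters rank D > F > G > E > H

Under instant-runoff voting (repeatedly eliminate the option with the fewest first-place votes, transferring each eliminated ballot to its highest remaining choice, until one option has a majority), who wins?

F

Round 1: F 19, D 16, E 11, H 8, G 0. G has the fewest and is eliminated.
Round 2: F 19, D 16, E 11, H 8. H has the fewest and is eliminated.
Round 3: D 24, F 19, E 11. E has the fewest and is eliminated.
Round 4: F 30, D 24. F has a majority.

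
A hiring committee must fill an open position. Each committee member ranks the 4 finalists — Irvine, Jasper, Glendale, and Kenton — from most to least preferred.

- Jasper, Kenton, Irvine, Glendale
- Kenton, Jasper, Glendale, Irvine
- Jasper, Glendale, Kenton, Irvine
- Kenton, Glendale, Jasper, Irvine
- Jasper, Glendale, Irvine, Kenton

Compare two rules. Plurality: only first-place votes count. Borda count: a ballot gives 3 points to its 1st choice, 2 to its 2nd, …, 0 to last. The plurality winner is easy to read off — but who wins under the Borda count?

Plurality first-place counts: Irvine 0, Jasper 3, Glendale 0, Kenton 2 → Jasper.
Borda totals: Irvine 2, Jasper 12, Glendale 7, Kenton 9 → Jasper.

Jasper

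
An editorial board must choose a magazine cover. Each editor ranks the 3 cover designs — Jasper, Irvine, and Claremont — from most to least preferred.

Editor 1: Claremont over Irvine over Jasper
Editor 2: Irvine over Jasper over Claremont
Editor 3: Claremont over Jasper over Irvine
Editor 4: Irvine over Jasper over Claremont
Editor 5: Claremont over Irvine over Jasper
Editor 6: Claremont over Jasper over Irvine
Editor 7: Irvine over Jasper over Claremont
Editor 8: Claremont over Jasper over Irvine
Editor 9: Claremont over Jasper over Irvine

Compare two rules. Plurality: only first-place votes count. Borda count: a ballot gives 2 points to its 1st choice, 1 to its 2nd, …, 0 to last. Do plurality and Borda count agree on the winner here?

Plurality first-place counts: Jasper 0, Irvine 3, Claremont 6 → Claremont.
Borda totals: Jasper 7, Irvine 8, Claremont 12 → Claremont.
The two rules agree on Claremont.

Yes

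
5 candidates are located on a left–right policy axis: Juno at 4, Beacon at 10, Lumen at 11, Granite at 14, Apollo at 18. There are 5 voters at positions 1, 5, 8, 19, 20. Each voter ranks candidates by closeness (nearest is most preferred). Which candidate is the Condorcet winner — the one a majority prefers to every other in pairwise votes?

With single-peaked preferences on a line, the Condorcet winner is the candidate closest to the median voter.
The median voter (position 8) is closest to Beacon at 10.
Check: Beacon vs Lumen — voters closer to Beacon: 3 of 5.

Beacon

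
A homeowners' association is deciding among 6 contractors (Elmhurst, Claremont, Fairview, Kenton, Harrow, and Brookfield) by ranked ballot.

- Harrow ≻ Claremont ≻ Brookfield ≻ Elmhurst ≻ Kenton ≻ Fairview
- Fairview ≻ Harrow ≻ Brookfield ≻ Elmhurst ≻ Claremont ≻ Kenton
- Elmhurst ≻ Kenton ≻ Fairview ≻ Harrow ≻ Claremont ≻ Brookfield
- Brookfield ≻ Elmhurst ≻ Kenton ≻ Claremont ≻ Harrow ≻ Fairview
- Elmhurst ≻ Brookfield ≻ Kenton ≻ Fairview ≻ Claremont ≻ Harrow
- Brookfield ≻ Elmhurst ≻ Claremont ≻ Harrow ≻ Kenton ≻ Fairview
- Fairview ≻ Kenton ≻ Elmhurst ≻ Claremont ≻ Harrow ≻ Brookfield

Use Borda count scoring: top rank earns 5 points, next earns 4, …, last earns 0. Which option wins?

Elmhurst

Borda scores:
  Elmhurst: 2 + 2 + 5 + 4 + 5 + 4 + 3 = 25
  Claremont: 4 + 1 + 1 + 2 + 1 + 3 + 2 = 14
  Fairview: 0 + 5 + 3 + 0 + 2 + 0 + 5 = 15
  Kenton: 1 + 0 + 4 + 3 + 3 + 1 + 4 = 16
  Harrow: 5 + 4 + 2 + 1 + 0 + 2 + 1 = 15
  Brookfield: 3 + 3 + 0 + 5 + 4 + 5 + 0 = 20
Elmhurst has the highest total.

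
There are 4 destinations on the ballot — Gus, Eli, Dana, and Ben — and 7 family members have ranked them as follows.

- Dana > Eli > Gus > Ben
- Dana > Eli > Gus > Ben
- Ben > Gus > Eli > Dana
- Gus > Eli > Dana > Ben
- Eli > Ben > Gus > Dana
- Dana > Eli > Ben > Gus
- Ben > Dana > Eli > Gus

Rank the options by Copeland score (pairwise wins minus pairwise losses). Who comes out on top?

Pairwise results:
  Gus vs Eli: Eli wins 5–2.
  Gus vs Dana: Dana wins 4–3.
  Gus vs Ben: Ben wins 4–3.
  Eli vs Dana: Dana wins 4–3.
  Eli vs Ben: Eli wins 5–2.
  Dana vs Ben: Dana wins 4–3.
Copeland scores (wins − losses):
  Gus: 0 − 3 = -3
  Eli: 2 − 1 = 1
  Dana: 3 − 0 = 3
  Ben: 1 − 2 = -1
Dana has the best Copeland score.

Dana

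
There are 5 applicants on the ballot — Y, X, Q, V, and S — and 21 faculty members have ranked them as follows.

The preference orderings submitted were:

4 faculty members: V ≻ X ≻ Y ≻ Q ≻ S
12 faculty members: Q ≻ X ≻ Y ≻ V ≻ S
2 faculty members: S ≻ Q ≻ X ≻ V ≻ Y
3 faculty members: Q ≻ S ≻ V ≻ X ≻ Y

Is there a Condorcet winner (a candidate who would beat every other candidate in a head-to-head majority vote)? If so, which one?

Q

Head-to-head results (21 voters total):
Y vs X: X wins 21–0.
Y vs Q: Q wins 17–4.
Y vs V: Y wins 12–9.
Y vs S: Y wins 16–5.
X vs Q: Q wins 17–4.
X vs V: X wins 14–7.
X vs S: X wins 16–5.
Q vs V: Q wins 17–4.
Q vs S: Q wins 19–2.
V vs S: V wins 16–5.
Q beats each rival — Y (17–4), X (17–4), V (17–4), S (19–2) — so Q is the Condorcet winner.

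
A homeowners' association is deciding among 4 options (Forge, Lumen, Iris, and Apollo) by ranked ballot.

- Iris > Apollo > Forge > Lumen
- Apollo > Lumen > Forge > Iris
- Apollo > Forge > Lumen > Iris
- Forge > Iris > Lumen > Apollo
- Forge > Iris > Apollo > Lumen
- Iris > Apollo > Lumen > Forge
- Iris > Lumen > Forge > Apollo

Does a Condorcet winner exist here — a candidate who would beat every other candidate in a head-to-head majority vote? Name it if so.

Head-to-head results (7 voters total):
Forge vs Lumen: Forge wins 4–3.
Forge vs Iris: Forge wins 4–3.
Forge vs Apollo: Apollo wins 4–3.
Lumen vs Iris: Iris wins 5–2.
Lumen vs Apollo: Apollo wins 5–2.
Iris vs Apollo: Iris wins 5–2.
No candidate beats all others: Forge beats Iris beats Apollo beats Forge, a majority cycle.

There is no Condorcet winner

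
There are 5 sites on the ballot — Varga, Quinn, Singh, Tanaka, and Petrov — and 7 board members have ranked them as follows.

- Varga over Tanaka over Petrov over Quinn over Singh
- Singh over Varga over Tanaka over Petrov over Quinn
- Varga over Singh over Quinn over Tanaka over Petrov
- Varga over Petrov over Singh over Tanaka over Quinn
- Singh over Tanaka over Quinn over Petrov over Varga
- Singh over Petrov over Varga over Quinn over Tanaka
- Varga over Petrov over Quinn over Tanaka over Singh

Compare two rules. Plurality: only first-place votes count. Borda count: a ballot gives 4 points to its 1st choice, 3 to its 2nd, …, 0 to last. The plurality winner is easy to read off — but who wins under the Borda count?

Plurality first-place counts: Varga 4, Quinn 0, Singh 3, Tanaka 0, Petrov 0 → Varga.
Borda totals: Varga 21, Quinn 8, Singh 17, Tanaka 11, Petrov 13 → Varga.

Varga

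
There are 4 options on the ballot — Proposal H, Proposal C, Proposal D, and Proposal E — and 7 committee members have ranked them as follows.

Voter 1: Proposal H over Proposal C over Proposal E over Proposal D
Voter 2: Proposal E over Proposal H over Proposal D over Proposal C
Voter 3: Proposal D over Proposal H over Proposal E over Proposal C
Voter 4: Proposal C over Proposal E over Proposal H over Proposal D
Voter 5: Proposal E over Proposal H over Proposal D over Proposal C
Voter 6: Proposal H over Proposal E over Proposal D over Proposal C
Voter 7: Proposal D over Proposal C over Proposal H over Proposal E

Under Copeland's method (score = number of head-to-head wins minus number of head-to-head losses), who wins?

Pairwise results:
  Proposal H vs Proposal C: Proposal H wins 5–2.
  Proposal H vs Proposal D: Proposal H wins 5–2.
  Proposal H vs Proposal E: Proposal H wins 4–3.
  Proposal C vs Proposal D: Proposal D wins 5–2.
  Proposal C vs Proposal E: Proposal E wins 4–3.
  Proposal D vs Proposal E: Proposal E wins 5–2.
Copeland scores (wins − losses):
  Proposal H: 3 − 0 = 3
  Proposal C: 0 − 3 = -3
  Proposal D: 1 − 2 = -1
  Proposal E: 2 − 1 = 1
Proposal H has the best Copeland score.

Proposal H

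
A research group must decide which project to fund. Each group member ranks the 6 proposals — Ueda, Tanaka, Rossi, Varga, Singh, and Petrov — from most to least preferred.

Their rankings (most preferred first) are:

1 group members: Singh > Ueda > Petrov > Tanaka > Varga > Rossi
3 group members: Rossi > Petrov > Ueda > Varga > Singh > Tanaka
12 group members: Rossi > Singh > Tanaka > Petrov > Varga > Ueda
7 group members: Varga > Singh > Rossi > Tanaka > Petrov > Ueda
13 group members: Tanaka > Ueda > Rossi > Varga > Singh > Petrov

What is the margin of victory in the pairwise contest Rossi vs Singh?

Ballots ranking Rossi above Singh: 3+12+13 = 28.
Ballots ranking Singh above Rossi: 1+7 = 8.
Rossi wins 28–8, a margin of 20.

20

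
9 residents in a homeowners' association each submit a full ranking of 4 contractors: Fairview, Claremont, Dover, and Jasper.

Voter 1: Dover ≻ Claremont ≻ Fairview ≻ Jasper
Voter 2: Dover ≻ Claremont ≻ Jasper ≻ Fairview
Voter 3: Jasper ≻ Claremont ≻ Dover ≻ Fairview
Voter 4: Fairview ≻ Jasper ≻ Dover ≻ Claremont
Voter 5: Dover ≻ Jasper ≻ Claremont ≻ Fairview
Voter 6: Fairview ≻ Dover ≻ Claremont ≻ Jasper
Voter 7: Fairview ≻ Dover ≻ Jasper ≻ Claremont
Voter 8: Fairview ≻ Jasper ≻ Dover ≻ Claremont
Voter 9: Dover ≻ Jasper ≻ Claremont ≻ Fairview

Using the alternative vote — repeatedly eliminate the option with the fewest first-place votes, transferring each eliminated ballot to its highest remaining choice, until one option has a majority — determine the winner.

Round 1: Fairview 4, Dover 4, Jasper 1, Claremont 0. Claremont has the fewest and is eliminated.
Round 2: Fairview 4, Dover 4, Jasper 1. Jasper has the fewest and is eliminated.
Round 3: Dover 5, Fairview 4. Dover has a majority.

Dover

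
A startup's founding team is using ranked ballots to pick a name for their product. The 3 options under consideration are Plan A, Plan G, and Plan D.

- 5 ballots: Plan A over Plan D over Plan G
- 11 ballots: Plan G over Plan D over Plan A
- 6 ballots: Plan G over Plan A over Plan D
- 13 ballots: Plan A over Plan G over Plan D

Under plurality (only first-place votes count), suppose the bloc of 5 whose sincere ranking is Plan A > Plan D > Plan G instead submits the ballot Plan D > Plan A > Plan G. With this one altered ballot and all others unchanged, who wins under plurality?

First-place totals with the altered ballot: Plan A 13, Plan G 17, Plan D 5.
The switch changes the winner from Plan A to Plan G.

Plan G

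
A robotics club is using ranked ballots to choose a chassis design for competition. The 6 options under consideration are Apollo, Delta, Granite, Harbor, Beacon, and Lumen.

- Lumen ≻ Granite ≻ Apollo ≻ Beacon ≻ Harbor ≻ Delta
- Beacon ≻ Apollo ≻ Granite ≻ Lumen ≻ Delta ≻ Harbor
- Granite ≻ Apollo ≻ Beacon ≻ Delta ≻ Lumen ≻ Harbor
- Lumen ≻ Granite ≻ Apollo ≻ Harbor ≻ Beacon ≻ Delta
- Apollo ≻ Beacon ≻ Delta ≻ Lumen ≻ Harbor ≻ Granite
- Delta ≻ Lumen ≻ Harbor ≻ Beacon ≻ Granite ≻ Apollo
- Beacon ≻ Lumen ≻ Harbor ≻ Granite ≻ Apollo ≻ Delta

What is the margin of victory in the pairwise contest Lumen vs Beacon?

1

Ballots ranking Lumen above Beacon: 3.
Ballots ranking Beacon above Lumen: 4.
Beacon wins 4–3, a margin of 1.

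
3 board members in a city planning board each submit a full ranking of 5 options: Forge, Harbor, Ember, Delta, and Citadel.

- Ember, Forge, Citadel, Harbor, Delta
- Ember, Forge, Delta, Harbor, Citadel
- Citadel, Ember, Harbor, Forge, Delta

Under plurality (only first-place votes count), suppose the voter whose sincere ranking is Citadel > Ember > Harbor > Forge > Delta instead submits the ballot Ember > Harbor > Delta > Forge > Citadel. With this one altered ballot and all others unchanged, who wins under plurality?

Ember

First-place totals with the altered ballot: Forge 0, Harbor 0, Ember 3, Delta 0, Citadel 0.
The winner is unchanged: still Ember.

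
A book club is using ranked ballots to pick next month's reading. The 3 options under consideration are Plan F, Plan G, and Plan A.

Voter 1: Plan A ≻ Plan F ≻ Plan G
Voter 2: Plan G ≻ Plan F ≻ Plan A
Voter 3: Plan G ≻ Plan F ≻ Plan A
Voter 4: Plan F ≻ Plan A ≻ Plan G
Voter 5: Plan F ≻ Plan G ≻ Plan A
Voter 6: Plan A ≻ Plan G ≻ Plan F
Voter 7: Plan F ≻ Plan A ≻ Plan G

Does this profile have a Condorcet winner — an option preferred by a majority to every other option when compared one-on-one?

Head-to-head results (7 voters total):
Plan F vs Plan G: Plan F wins 4–3.
Plan F vs Plan A: Plan F wins 5–2.
Plan G vs Plan A: Plan A wins 4–3.
Plan F beats each rival — Plan G (4–3), Plan A (5–2) — so Plan F is the Condorcet winner.

Yes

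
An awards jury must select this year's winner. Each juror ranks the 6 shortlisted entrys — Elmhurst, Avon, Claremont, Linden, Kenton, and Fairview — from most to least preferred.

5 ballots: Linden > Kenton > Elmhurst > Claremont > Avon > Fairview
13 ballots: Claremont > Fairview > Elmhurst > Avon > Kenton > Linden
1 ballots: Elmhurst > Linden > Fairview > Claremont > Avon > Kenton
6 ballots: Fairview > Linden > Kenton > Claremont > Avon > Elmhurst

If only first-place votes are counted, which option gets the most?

Claremont

First-place vote totals:
  Elmhurst: 1
  Avon: 0
  Claremont: 13
  Linden: 5
  Kenton: 0
  Fairview: 6
Claremont has the most first-place votes.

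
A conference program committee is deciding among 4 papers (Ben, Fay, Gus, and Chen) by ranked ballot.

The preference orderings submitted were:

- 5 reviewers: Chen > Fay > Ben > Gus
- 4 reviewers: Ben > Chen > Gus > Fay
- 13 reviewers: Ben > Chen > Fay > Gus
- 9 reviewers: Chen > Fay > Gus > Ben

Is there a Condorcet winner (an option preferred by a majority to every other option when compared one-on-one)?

Head-to-head results (31 voters total):
Ben vs Fay: Ben wins 17–14.
Ben vs Gus: Ben wins 22–9.
Ben vs Chen: Ben wins 17–14.
Fay vs Gus: Fay wins 27–4.
Fay vs Chen: Chen wins 31–0.
Gus vs Chen: Chen wins 31–0.
Ben beats each rival — Fay (17–14), Gus (22–9), Chen (17–14) — so Ben is the Condorcet winner.

Yes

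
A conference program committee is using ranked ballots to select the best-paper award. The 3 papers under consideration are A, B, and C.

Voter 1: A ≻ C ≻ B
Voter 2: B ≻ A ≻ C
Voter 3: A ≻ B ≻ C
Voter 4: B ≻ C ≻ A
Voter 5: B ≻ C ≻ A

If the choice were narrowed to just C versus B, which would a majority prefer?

B

Ballots ranking C above B: 1.
Ballots ranking B above C: 4.
B wins the head-to-head, 4–1.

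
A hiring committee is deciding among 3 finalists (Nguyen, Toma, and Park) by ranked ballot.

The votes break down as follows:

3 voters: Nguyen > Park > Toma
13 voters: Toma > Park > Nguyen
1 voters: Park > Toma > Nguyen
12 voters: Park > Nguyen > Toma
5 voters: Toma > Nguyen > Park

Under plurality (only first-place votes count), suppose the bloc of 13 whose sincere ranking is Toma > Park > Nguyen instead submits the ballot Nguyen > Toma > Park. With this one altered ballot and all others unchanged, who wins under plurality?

First-place totals with the altered ballot: Nguyen 16, Toma 5, Park 13.
The switch changes the winner from Toma to Nguyen.

Nguyen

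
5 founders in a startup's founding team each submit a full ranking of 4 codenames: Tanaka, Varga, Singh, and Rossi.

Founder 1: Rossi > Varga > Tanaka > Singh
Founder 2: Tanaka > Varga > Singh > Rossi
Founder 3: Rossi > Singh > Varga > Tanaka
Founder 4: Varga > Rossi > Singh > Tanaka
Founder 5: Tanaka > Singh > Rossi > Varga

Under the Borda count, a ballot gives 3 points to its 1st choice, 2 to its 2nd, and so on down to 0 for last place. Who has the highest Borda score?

Borda scores:
  Tanaka: 1 + 3 + 0 + 0 + 3 = 7
  Varga: 2 + 2 + 1 + 3 + 0 = 8
  Singh: 0 + 1 + 2 + 1 + 2 = 6
  Rossi: 3 + 0 + 3 + 2 + 1 = 9
Rossi has the highest total.

Rossi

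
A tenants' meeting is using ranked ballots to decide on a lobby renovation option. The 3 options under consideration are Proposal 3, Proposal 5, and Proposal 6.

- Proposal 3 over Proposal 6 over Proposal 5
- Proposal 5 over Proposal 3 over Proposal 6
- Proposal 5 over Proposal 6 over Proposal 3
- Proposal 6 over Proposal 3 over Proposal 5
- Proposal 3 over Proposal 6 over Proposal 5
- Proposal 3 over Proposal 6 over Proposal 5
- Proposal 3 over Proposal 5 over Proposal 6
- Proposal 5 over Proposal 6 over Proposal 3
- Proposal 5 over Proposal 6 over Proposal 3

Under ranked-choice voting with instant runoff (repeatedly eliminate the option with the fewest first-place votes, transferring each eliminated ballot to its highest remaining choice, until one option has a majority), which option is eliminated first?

Round 1: Proposal 3 4, Proposal 5 4, Proposal 6 1. Proposal 6 has the fewest and is eliminated.
Round 2: Proposal 3 5, Proposal 5 4. Proposal 3 has a majority.

Proposal 6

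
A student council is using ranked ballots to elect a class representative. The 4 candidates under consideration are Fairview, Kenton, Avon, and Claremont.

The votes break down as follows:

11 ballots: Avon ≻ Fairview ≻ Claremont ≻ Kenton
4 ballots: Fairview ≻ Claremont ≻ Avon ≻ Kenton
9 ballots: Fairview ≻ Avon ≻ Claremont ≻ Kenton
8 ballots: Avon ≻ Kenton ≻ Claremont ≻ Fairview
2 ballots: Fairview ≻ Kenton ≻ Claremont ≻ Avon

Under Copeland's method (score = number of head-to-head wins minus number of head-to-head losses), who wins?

Avon

Pairwise results:
  Fairview vs Kenton: Fairview wins 26–8.
  Fairview vs Avon: Avon wins 19–15.
  Fairview vs Claremont: Fairview wins 26–8.
  Kenton vs Avon: Avon wins 32–2.
  Kenton vs Claremont: Claremont wins 24–10.
  Avon vs Claremont: Avon wins 28–6.
Copeland scores (wins − losses):
  Fairview: 2 − 1 = 1
  Kenton: 0 − 3 = -3
  Avon: 3 − 0 = 3
  Claremont: 1 − 2 = -1
Avon has the best Copeland score.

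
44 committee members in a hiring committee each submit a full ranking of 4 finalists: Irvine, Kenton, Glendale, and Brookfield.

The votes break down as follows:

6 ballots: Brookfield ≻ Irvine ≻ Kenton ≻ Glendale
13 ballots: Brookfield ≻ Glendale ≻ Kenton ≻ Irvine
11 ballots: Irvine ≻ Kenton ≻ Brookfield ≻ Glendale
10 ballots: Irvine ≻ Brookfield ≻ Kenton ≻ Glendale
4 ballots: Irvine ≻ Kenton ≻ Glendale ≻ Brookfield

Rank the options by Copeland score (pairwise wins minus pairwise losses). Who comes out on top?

Irvine

Pairwise results:
  Irvine vs Kenton: Irvine wins 31–13.
  Irvine vs Glendale: Irvine wins 31–13.
  Irvine vs Brookfield: Irvine wins 25–19.
  Kenton vs Glendale: Kenton wins 31–13.
  Kenton vs Brookfield: Brookfield wins 29–15.
  Glendale vs Brookfield: Brookfield wins 40–4.
Copeland scores (wins − losses):
  Irvine: 3 − 0 = 3
  Kenton: 1 − 2 = -1
  Glendale: 0 − 3 = -3
  Brookfield: 2 − 1 = 1
Irvine has the best Copeland score.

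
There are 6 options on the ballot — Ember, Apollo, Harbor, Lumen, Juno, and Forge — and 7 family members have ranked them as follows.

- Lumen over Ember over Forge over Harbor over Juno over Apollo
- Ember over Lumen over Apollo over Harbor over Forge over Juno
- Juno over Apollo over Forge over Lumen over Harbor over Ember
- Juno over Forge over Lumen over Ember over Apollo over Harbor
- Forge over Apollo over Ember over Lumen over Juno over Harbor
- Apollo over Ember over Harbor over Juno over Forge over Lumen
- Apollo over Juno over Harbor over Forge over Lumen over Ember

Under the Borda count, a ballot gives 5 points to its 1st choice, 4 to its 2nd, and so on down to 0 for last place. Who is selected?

Apollo

Borda scores:
  Ember: 4 + 5 + 0 + 2 + 3 + 4 + 0 = 18
  Apollo: 0 + 3 + 4 + 1 + 4 + 5 + 5 = 22
  Harbor: 2 + 2 + 1 + 0 + 0 + 3 + 3 = 11
  Lumen: 5 + 4 + 2 + 3 + 2 + 0 + 1 = 17
  Juno: 1 + 0 + 5 + 5 + 1 + 2 + 4 = 18
  Forge: 3 + 1 + 3 + 4 + 5 + 1 + 2 = 19
Apollo has the highest total.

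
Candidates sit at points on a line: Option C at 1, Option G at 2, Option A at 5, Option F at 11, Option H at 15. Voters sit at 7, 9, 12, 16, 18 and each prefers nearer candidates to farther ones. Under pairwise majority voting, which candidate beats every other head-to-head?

Option F

With single-peaked preferences on a line, the Condorcet winner is the candidate closest to the median voter.
The median voter (position 12) is closest to Option F at 11.
Check: Option F vs Option G — voters closer to Option F: 5 of 5.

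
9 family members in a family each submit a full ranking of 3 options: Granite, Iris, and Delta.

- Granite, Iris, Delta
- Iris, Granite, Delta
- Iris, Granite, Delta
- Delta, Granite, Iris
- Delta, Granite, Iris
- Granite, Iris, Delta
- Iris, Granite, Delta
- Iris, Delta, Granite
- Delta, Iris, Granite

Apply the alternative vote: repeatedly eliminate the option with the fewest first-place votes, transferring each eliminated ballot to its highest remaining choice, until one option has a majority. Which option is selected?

Iris

Round 1: Iris 4, Delta 3, Granite 2. Granite has the fewest and is eliminated.
Round 2: Iris 6, Delta 3. Iris has a majority.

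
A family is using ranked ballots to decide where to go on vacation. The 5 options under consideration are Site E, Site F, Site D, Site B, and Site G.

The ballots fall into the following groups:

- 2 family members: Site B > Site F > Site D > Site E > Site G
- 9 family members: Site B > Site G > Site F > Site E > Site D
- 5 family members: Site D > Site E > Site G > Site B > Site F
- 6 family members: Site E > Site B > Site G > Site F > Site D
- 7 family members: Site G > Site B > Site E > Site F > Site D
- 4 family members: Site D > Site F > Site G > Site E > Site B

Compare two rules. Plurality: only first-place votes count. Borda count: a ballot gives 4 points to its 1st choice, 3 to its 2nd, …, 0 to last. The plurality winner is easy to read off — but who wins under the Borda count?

Site B

Plurality first-place counts: Site E 6, Site F 0, Site D 9, Site B 11, Site G 7 → Site B.
Borda totals: Site E 68, Site F 49, Site D 40, Site B 88, Site G 85 → Site B.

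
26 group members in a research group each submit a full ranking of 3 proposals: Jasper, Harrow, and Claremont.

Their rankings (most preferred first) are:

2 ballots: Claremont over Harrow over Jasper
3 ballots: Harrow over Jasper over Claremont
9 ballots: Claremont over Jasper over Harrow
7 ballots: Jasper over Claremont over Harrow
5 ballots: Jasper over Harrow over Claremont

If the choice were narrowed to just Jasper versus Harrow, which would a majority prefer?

Jasper

Ballots ranking Jasper above Harrow: 9+7+5 = 21.
Ballots ranking Harrow above Jasper: 2+3 = 5.
Jasper wins the head-to-head, 21–5.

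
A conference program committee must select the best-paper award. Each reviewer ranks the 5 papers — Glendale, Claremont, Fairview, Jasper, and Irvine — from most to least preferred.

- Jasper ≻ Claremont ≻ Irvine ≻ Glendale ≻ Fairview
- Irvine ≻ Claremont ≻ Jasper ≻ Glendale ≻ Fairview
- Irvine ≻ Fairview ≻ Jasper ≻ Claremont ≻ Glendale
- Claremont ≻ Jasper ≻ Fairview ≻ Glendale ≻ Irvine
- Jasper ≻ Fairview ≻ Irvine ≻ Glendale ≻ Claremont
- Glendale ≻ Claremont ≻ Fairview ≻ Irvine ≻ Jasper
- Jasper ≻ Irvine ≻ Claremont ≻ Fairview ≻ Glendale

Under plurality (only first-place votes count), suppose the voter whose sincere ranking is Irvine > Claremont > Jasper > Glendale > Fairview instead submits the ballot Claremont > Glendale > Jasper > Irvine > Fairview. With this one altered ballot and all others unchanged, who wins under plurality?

Jasper

First-place totals with the altered ballot: Glendale 1, Claremont 2, Fairview 0, Jasper 3, Irvine 1.
The winner is unchanged: still Jasper.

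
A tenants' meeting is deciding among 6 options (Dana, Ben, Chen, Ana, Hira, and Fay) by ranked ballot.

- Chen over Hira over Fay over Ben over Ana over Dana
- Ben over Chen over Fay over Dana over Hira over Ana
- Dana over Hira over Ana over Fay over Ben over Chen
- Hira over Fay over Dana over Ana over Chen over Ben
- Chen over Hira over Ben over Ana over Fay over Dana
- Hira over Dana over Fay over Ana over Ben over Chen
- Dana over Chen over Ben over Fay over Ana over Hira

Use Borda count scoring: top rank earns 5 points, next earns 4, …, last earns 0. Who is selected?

Borda scores:
  Dana: 0 + 2 + 5 + 3 + 0 + 4 + 5 = 19
  Ben: 2 + 5 + 1 + 0 + 3 + 1 + 3 = 15
  Chen: 5 + 4 + 0 + 1 + 5 + 0 + 4 = 19
  Ana: 1 + 0 + 3 + 2 + 2 + 2 + 1 = 11
  Hira: 4 + 1 + 4 + 5 + 4 + 5 + 0 = 23
  Fay: 3 + 3 + 2 + 4 + 1 + 3 + 2 = 18
Hira has the highest total.

Hira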